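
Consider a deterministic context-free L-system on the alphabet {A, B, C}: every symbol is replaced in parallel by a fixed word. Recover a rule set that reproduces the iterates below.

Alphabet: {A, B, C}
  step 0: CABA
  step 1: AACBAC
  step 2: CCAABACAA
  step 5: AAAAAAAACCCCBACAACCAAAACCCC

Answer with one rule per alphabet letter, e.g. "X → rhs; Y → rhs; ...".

A->C, B->BA, C->AA

  step 1 ⇒ step 2: AACBAC ⇒ C·C·AA·BA·C·AA
    A ↦ C
    B ↦ BA
    C ↦ AA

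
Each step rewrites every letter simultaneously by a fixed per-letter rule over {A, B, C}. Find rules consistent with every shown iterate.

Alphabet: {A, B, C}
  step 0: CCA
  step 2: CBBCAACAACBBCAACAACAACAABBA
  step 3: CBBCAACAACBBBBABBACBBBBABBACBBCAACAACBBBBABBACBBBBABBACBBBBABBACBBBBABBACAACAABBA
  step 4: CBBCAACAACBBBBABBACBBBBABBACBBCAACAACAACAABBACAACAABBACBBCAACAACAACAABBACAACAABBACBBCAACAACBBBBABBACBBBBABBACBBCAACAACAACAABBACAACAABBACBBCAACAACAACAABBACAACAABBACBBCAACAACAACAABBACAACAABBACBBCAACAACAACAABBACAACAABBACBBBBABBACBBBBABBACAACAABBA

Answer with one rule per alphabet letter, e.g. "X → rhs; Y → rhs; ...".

  step 3 ⇒ step 4: CBBCAACAACBBBBABBACBBBBABBACBBCAACAACBBBBABBACBBBBABBACBBBBABBACBBBBABBACAACAABBA ⇒ CBB·CAA·CAA·CBB·BBA·BBA·CBB·BBA·BBA·CBB·CAA·CAA·CAA·CAA·BBA·CAA·CAA·BBA·CBB·CAA·CAA·CAA·CAA·BBA·CAA·CAA·BBA·CBB·CAA·CAA·CBB·BBA·BBA·CBB·BBA·BBA·CBB·CAA·CAA·CAA·CAA·BBA·CAA·CAA·BBA·CBB·CAA·CAA·CAA·CAA·BBA·CAA·CAA·BBA·CBB·CAA·CAA·CAA·CAA·BBA·CAA·CAA·BBA·CBB·CAA·CAA·CAA·CAA·BBA·CAA·CAA·BBA·CBB·BBA·BBA·CBB·BBA·BBA·CAA·CAA·BBA
    A ↦ BBA
    B ↦ CAA
    C ↦ CBB

A->BBA, B->CAA, C->CBB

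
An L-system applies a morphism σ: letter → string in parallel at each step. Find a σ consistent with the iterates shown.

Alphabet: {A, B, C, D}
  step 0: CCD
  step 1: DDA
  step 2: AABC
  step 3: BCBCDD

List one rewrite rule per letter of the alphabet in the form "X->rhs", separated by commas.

  step 2 ⇒ step 3: AABC ⇒ BC·BC·D·D
    A ↦ BC
    B ↦ D
    C ↦ D
  step 0 ⇒ step 1: CCD ⇒ D·D·A
    D ↦ A

A->BC, B->D, C->D, D->A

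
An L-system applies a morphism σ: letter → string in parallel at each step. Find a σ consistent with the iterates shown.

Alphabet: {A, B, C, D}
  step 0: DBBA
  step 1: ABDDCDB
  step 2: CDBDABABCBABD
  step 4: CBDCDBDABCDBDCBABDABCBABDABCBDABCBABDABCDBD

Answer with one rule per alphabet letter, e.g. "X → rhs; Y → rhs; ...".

A->CDB, B->D, C->CB, D->AB

  step 1 ⇒ step 2: ABDDCDB ⇒ CDB·D·AB·AB·CB·AB·D
    A ↦ CDB
    B ↦ D
    C ↦ CB
    D ↦ AB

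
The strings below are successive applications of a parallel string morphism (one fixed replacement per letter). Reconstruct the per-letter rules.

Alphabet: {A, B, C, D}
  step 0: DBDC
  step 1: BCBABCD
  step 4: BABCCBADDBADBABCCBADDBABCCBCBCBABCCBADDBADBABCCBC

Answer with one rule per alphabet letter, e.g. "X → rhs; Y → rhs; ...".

  step 0 ⇒ step 1: DBDC ⇒ BC·BA·BC·D
    B ↦ BA
    C ↦ D
    D ↦ BC
    A ↦ BCC  (constrained at step 1)

A->BCC, B->BA, C->D, D->BC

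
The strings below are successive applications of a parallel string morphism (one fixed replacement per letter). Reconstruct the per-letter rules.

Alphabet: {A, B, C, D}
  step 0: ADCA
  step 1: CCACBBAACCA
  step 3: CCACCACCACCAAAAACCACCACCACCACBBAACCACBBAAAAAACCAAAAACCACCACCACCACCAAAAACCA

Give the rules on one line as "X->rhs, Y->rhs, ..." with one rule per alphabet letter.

A->CCA, B->ADC, C->AA, D->CBB

  step 0 ⇒ step 1: ADCA ⇒ CCA·CBB·AA·CCA
    A ↦ CCA
    C ↦ AA
    D ↦ CBB
    B ↦ ADC  (constrained at step 1)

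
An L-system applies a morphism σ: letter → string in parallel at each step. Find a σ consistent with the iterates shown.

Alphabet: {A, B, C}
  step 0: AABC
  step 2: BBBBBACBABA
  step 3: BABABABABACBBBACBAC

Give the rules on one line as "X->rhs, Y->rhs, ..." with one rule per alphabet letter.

  step 2 ⇒ step 3: BBBBBACBABA ⇒ BA·BA·BA·BA·BA·C·BB·BA·C·BA·C
    A ↦ C
    B ↦ BA
    C ↦ BB

A->C, B->BA, C->BB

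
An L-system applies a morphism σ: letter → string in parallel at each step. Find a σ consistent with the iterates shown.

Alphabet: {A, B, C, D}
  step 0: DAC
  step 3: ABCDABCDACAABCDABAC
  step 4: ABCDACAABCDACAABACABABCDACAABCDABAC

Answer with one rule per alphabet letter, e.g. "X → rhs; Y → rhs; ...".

  step 3 ⇒ step 4: ABCDABCDACAABCDABAC ⇒ AB·CD·AC·A·AB·CD·AC·A·AB·AC·AB·AB·CD·AC·A·AB·CD·AB·AC
    A ↦ AB
    B ↦ CD
    C ↦ AC
    D ↦ A

A->AB, B->CD, C->AC, D->A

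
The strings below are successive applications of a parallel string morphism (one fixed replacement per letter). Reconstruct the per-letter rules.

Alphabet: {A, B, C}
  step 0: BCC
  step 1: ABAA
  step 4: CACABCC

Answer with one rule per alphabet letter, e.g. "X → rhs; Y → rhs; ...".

A->C, B->AB, C->A

  step 0 ⇒ step 1: BCC ⇒ AB·A·A
    B ↦ AB
    C ↦ A
    A ↦ C  (constrained at step 1)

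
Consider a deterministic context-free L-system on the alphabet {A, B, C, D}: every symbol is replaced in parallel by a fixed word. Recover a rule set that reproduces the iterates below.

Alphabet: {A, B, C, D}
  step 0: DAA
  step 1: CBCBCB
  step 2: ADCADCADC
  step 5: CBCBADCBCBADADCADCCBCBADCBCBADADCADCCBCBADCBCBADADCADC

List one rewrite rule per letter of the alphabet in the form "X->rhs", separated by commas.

A->CB, B->C, C->AD, D->CB

  step 1 ⇒ step 2: CBCBCB ⇒ AD·C·AD·C·AD·C
    B ↦ C
    C ↦ AD
  step 0 ⇒ step 1: DAA ⇒ CB·CB·CB
    A ↦ CB
  step 0 ⇒ step 1: DAA ⇒ CB·CB·CB
    D ↦ CB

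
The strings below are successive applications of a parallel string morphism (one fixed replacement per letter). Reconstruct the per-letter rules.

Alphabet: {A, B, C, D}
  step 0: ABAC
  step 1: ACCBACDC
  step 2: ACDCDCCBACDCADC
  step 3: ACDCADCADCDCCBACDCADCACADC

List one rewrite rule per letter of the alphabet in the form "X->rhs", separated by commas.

A->AC, B->CB, C->DC, D->A

  step 2 ⇒ step 3: ACDCDCCBACDCADC ⇒ AC·DC·A·DC·A·DC·DC·CB·AC·DC·A·DC·AC·A·DC
    A ↦ AC
    B ↦ CB
    C ↦ DC
    D ↦ A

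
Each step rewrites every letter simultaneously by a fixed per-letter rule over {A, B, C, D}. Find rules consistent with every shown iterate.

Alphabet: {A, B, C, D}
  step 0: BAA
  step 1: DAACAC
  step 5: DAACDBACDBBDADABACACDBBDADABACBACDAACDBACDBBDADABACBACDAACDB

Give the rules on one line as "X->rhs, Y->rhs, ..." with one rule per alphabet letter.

A->AC, B->DA, C->DB, D->B

  step 0 ⇒ step 1: BAA ⇒ DA·AC·AC
    A ↦ AC
    B ↦ DA
    C ↦ DB  (constrained at step 1)
    D ↦ B  (constrained at step 1)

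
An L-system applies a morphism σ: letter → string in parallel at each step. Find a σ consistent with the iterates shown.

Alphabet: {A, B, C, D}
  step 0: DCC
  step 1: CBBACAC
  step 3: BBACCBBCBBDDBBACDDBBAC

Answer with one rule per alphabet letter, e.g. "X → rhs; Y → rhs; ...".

A->BB, B->D, C->AC, D->CBB

  step 0 ⇒ step 1: DCC ⇒ CBB·AC·AC
    C ↦ AC
    D ↦ CBB
    A ↦ BB  (constrained at step 1)
    B ↦ D  (constrained at step 1)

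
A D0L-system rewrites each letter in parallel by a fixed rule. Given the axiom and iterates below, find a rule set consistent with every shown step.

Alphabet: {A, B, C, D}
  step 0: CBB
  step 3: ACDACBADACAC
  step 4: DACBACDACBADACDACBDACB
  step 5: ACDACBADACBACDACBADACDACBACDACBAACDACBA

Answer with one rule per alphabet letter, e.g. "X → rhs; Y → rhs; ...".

  step 4 ⇒ step 5: DACBACDACBADACDACBDACB ⇒ AC·D·ACB·A·D·ACB·AC·D·ACB·A·D·AC·D·ACB·AC·D·ACB·A·AC·D·ACB·A
    A ↦ D
    B ↦ A
    C ↦ ACB
    D ↦ AC

A->D, B->A, C->ACB, D->AC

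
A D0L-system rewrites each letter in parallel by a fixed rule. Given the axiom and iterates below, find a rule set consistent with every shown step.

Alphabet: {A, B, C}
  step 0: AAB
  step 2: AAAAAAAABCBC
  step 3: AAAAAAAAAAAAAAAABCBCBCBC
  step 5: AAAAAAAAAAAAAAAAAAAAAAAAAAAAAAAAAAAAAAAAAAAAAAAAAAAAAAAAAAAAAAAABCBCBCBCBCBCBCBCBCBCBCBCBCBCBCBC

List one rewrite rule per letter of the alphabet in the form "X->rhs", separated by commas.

  step 2 ⇒ step 3: AAAAAAAABCBC ⇒ AA·AA·AA·AA·AA·AA·AA·AA·BC·BC·BC·BC
    A ↦ AA
    B ↦ BC
    C ↦ BC

A->AA, B->BC, C->BC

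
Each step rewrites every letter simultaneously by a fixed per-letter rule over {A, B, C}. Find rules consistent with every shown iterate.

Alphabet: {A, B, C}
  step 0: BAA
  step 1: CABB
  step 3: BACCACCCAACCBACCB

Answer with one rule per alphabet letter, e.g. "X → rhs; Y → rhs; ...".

  step 0 ⇒ step 1: BAA ⇒ CA·B·B
    A ↦ B
    B ↦ CA
    C ↦ ACC  (constrained at step 1)

A->B, B->CA, C->ACC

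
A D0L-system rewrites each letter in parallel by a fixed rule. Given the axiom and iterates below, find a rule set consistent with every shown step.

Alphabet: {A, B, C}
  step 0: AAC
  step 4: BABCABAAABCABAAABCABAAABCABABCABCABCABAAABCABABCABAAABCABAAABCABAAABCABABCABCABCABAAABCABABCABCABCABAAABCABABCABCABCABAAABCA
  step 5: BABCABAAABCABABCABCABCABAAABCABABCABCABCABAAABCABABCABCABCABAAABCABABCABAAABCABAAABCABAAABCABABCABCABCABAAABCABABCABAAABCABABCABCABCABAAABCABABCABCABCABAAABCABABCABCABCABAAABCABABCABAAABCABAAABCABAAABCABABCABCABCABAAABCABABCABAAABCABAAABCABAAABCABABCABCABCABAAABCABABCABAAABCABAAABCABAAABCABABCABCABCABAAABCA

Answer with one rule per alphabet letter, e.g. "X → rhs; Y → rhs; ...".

  step 4 ⇒ step 5: BABCABAAABCABAAABCABAAABCABABCABCABCABAAABCABABCABAAABCABAAABCABAAABCABABCABCABCABAAABCABABCABCABCABAAABCABABCABCABCABAAABCA ⇒ BA·BCA·BA·AA·BCA·BA·BCA·BCA·BCA·BA·AA·BCA·BA·BCA·BCA·BCA·BA·AA·BCA·BA·BCA·BCA·BCA·BA·AA·BCA·BA·BCA·BA·AA·BCA·BA·AA·BCA·BA·AA·BCA·BA·BCA·BCA·BCA·BA·AA·BCA·BA·BCA·BA·AA·BCA·BA·BCA·BCA·BCA·BA·AA·BCA·BA·BCA·BCA·BCA·BA·AA·BCA·BA·BCA·BCA·BCA·BA·AA·BCA·BA·BCA·BA·AA·BCA·BA·AA·BCA·BA·AA·BCA·BA·BCA·BCA·BCA·BA·AA·BCA·BA·BCA·BA·AA·BCA·BA·AA·BCA·BA·AA·BCA·BA·BCA·BCA·BCA·BA·AA·BCA·BA·BCA·BA·AA·BCA·BA·AA·BCA·BA·AA·BCA·BA·BCA·BCA·BCA·BA·AA·BCA
    A ↦ BCA
    B ↦ BA
    C ↦ AA

A->BCA, B->BA, C->AA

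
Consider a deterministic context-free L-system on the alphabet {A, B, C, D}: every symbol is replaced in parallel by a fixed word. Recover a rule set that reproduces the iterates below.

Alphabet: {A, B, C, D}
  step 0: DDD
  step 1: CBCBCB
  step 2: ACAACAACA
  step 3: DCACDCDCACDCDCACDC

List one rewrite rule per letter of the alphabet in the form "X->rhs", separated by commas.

A->DC, B->A, C->AC, D->CB

  step 2 ⇒ step 3: ACAACAACA ⇒ DC·AC·DC·DC·AC·DC·DC·AC·DC
    A ↦ DC
    C ↦ AC
  step 1 ⇒ step 2: CBCBCB ⇒ AC·A·AC·A·AC·A
    B ↦ A
  step 0 ⇒ step 1: DDD ⇒ CB·CB·CB
    D ↦ CB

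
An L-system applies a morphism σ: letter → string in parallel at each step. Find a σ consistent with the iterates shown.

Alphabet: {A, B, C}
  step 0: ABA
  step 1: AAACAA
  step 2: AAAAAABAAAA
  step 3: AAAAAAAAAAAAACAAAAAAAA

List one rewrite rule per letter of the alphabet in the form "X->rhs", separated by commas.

  step 2 ⇒ step 3: AAAAAABAAAA ⇒ AA·AA·AA·AA·AA·AA·AC·AA·AA·AA·AA
    A ↦ AA
    B ↦ AC
  step 1 ⇒ step 2: AAACAA ⇒ AA·AA·AA·B·AA·AA
    C ↦ B

A->AA, B->AC, C->B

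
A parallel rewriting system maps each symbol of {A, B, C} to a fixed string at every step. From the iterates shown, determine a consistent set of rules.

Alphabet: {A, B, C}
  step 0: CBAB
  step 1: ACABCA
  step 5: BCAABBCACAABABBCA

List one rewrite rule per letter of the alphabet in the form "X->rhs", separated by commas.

  step 0 ⇒ step 1: CBAB ⇒ A·CA·B·CA
    A ↦ B
    B ↦ CA
    C ↦ A

A->B, B->CA, C->A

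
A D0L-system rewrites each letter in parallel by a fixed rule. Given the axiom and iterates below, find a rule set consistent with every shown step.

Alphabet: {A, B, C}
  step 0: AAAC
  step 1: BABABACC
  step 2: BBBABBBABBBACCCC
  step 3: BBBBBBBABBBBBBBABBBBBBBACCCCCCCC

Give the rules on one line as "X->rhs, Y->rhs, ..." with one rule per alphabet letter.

  step 2 ⇒ step 3: BBBABBBABBBACCCC ⇒ BB·BB·BB·BA·BB·BB·BB·BA·BB·BB·BB·BA·CC·CC·CC·CC
    A ↦ BA
    B ↦ BB
    C ↦ CC

A->BA, B->BB, C->CC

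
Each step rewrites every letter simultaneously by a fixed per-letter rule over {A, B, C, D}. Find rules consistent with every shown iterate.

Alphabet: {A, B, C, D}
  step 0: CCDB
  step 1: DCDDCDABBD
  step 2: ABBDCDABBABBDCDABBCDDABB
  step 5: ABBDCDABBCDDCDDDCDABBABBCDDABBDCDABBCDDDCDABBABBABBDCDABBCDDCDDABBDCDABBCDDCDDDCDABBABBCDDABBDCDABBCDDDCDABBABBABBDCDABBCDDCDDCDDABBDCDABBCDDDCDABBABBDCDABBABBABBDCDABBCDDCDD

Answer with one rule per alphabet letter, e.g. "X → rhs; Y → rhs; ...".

  step 1 ⇒ step 2: DCDDCDABBD ⇒ ABB·DCD·ABB·ABB·DCD·ABB·C·D·D·ABB
    A ↦ C
    B ↦ D
    C ↦ DCD
    D ↦ ABB

A->C, B->D, C->DCD, D->ABB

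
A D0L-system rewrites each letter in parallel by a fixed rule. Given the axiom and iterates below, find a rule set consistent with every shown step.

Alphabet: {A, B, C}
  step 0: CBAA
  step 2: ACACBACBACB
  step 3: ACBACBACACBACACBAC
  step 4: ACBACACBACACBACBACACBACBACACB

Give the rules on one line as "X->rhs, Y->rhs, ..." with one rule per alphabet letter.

  step 3 ⇒ step 4: ACBACBACACBACACBAC ⇒ AC·B·AC·AC·B·AC·AC·B·AC·B·AC·AC·B·AC·B·AC·AC·B
    A ↦ AC
    B ↦ AC
    C ↦ B

A->AC, B->AC, C->B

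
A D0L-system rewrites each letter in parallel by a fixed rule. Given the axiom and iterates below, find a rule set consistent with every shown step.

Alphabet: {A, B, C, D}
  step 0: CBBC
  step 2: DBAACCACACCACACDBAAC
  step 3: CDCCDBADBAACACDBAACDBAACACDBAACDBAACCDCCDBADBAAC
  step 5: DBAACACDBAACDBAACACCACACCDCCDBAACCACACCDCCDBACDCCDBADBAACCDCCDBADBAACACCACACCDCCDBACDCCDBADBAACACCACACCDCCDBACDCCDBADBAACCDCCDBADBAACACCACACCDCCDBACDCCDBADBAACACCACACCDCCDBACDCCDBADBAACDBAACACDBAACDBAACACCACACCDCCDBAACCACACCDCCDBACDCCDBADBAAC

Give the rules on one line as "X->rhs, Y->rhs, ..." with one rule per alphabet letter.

  step 2 ⇒ step 3: DBAACCACACCACACDBAAC ⇒ C·DCC·DBA·DBA·AC·AC·DBA·AC·DBA·AC·AC·DBA·AC·DBA·AC·C·DCC·DBA·DBA·AC
    A ↦ DBA
    B ↦ DCC
    C ↦ AC
    D ↦ C

A->DBA, B->DCC, C->AC, D->C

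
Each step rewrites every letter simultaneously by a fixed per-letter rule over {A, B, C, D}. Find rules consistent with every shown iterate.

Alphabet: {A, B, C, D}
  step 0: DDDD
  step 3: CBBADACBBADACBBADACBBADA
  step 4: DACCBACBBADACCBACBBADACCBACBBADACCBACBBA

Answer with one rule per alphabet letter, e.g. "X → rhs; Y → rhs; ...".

A->BA, B->C, C->DA, D->CB

  step 3 ⇒ step 4: CBBADACBBADACBBADACBBADA ⇒ DA·C·C·BA·CB·BA·DA·C·C·BA·CB·BA·DA·C·C·BA·CB·BA·DA·C·C·BA·CB·BA
    A ↦ BA
    B ↦ C
    C ↦ DA
    D ↦ CB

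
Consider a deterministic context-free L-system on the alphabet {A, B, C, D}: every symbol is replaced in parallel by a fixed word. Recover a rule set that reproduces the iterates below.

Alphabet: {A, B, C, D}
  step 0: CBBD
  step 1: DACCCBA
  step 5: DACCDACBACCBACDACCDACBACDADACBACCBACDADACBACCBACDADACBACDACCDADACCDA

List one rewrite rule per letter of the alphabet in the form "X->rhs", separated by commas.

A->C, B->C, C->DA, D->CBA

  step 0 ⇒ step 1: CBBD ⇒ DA·C·C·CBA
    B ↦ C
    C ↦ DA
    D ↦ CBA
    A ↦ C  (constrained at step 1)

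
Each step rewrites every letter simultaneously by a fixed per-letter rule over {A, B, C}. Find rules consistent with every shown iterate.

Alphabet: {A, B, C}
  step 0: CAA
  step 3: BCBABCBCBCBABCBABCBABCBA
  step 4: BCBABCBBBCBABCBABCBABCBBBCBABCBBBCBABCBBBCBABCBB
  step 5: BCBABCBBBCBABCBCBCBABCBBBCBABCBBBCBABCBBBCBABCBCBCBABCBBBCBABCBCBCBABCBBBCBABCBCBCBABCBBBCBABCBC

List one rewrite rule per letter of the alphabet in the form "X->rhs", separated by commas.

  step 4 ⇒ step 5: BCBABCBBBCBABCBABCBABCBBBCBABCBBBCBABCBBBCBABCBB ⇒ BC·BA·BC·BB·BC·BA·BC·BC·BC·BA·BC·BB·BC·BA·BC·BB·BC·BA·BC·BB·BC·BA·BC·BC·BC·BA·BC·BB·BC·BA·BC·BC·BC·BA·BC·BB·BC·BA·BC·BC·BC·BA·BC·BB·BC·BA·BC·BC
    A ↦ BB
    B ↦ BC
    C ↦ BA

A->BB, B->BC, C->BA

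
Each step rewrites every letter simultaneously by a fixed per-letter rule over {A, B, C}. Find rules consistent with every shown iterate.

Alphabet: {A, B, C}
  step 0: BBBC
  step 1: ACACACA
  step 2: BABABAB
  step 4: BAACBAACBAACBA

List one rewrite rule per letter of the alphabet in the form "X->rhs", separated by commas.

  step 1 ⇒ step 2: ACACACA ⇒ B·A·B·A·B·A·B
    A ↦ B
    C ↦ A
  step 0 ⇒ step 1: BBBC ⇒ AC·AC·AC·A
    B ↦ AC

A->B, B->AC, C->A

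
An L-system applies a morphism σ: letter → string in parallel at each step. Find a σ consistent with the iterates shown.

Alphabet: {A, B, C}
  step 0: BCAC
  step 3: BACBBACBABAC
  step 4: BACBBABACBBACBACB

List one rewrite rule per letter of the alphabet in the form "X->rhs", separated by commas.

  step 3 ⇒ step 4: BACBBACBABAC ⇒ BA·C·B·BA·BA·C·B·BA·C·BA·C·B
    A ↦ C
    B ↦ BA
    C ↦ B

A->C, B->BA, C->B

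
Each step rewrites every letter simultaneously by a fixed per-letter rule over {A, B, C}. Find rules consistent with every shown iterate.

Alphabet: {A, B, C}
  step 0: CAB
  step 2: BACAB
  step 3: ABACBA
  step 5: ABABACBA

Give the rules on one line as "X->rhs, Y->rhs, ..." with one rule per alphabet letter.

A->B, B->A, C->AC

  step 2 ⇒ step 3: BACAB ⇒ A·B·AC·B·A
    A ↦ B
    B ↦ A
    C ↦ AC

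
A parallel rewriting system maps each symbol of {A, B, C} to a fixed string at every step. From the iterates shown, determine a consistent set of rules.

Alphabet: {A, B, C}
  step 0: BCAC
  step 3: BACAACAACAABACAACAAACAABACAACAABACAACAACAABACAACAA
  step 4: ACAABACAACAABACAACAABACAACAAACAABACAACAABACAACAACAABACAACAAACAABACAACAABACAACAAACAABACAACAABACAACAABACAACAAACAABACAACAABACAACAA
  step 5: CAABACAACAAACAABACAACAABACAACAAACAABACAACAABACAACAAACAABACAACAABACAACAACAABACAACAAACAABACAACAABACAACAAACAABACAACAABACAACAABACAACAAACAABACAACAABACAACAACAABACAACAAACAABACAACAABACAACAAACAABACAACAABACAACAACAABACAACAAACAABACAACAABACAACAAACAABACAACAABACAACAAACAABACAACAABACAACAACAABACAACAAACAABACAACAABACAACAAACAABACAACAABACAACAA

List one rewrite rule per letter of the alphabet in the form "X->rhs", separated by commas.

A->CAA, B->A, C->BA

  step 4 ⇒ step 5: ACAABACAACAABACAACAABACAACAAACAABACAACAABACAACAACAABACAACAAACAABACAACAABACAACAAACAABACAACAABACAACAABACAACAAACAABACAACAABACAACAA ⇒ CAA·BA·CAA·CAA·A·CAA·BA·CAA·CAA·BA·CAA·CAA·A·CAA·BA·CAA·CAA·BA·CAA·CAA·A·CAA·BA·CAA·CAA·BA·CAA·CAA·CAA·BA·CAA·CAA·A·CAA·BA·CAA·CAA·BA·CAA·CAA·A·CAA·BA·CAA·CAA·BA·CAA·CAA·BA·CAA·CAA·A·CAA·BA·CAA·CAA·BA·CAA·CAA·CAA·BA·CAA·CAA·A·CAA·BA·CAA·CAA·BA·CAA·CAA·A·CAA·BA·CAA·CAA·BA·CAA·CAA·CAA·BA·CAA·CAA·A·CAA·BA·CAA·CAA·BA·CAA·CAA·A·CAA·BA·CAA·CAA·BA·CAA·CAA·A·CAA·BA·CAA·CAA·BA·CAA·CAA·CAA·BA·CAA·CAA·A·CAA·BA·CAA·CAA·BA·CAA·CAA·A·CAA·BA·CAA·CAA·BA·CAA·CAA
    A ↦ CAA
    B ↦ A
    C ↦ BA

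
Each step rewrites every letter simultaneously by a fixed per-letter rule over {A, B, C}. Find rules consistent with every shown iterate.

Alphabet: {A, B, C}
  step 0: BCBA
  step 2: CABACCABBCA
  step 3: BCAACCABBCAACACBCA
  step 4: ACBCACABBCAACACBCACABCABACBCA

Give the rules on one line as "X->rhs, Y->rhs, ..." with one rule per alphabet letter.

A->CA, B->AC, C->B

  step 3 ⇒ step 4: BCAACCABBCAACACBCA ⇒ AC·B·CA·CA·B·B·CA·AC·AC·B·CA·CA·B·CA·B·AC·B·CA
    A ↦ CA
    B ↦ AC
    C ↦ B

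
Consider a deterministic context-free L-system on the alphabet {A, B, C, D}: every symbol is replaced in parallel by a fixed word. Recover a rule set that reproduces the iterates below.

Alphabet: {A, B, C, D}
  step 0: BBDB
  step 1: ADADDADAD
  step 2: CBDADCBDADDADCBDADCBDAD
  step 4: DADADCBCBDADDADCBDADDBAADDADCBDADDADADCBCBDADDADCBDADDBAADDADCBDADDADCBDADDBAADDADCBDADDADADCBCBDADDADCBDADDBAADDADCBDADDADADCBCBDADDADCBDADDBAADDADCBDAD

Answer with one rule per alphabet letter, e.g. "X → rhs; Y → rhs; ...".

A->CB, B->AD, C->DBA, D->DAD

  step 1 ⇒ step 2: ADADDADAD ⇒ CB·DAD·CB·DAD·DAD·CB·DAD·CB·DAD
    A ↦ CB
    D ↦ DAD
  step 0 ⇒ step 1: BBDB ⇒ AD·AD·DAD·AD
    B ↦ AD
    C ↦ DBA  (constrained at step 2)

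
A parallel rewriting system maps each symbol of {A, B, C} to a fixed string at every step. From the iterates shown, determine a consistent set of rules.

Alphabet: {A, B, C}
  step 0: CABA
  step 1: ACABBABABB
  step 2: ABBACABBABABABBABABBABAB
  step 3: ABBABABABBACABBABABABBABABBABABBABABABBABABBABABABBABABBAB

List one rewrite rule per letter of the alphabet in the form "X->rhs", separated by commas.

A->ABB, B->AB, C->AC

  step 2 ⇒ step 3: ABBACABBABABABBABABBABAB ⇒ ABB·AB·AB·ABB·AC·ABB·AB·AB·ABB·AB·ABB·AB·ABB·AB·AB·ABB·AB·ABB·AB·AB·ABB·AB·ABB·AB
    A ↦ ABB
    B ↦ AB
    C ↦ AC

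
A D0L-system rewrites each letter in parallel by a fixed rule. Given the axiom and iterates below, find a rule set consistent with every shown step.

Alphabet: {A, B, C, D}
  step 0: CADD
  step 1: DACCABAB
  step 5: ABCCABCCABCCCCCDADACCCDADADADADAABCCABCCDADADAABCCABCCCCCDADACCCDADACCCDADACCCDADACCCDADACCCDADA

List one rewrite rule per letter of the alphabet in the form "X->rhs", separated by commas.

A->CC, B->C, C->DA, D->AB

  step 0 ⇒ step 1: CADD ⇒ DA·CC·AB·AB
    A ↦ CC
    C ↦ DA
    D ↦ AB
    B ↦ C  (constrained at step 1)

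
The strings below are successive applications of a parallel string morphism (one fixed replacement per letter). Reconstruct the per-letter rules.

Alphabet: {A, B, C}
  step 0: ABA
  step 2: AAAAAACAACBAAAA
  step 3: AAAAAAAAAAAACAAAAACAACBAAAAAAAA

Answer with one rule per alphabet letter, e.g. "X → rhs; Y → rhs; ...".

A->AA, B->ACB, C->CA

  step 2 ⇒ step 3: AAAAAACAACBAAAA ⇒ AA·AA·AA·AA·AA·AA·CA·AA·AA·CA·ACB·AA·AA·AA·AA
    A ↦ AA
    B ↦ ACB
    C ↦ CA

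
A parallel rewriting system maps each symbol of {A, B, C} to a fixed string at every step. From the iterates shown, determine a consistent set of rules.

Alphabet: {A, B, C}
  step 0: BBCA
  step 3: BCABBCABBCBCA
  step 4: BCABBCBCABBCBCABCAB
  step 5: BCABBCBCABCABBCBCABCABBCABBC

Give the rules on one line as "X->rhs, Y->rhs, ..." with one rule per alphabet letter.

A->B, B->BC, C->A

  step 4 ⇒ step 5: BCABBCBCABBCBCABCAB ⇒ BC·A·B·BC·BC·A·BC·A·B·BC·BC·A·BC·A·B·BC·A·B·BC
    A ↦ B
    B ↦ BC
    C ↦ A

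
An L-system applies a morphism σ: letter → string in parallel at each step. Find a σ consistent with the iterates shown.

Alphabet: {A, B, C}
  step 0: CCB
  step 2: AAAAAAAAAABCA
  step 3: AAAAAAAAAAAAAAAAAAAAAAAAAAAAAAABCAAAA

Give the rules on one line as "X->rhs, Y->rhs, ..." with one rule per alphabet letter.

A->AAA, B->ABC, C->A

  step 2 ⇒ step 3: AAAAAAAAAABCA ⇒ AAA·AAA·AAA·AAA·AAA·AAA·AAA·AAA·AAA·AAA·ABC·A·AAA
    A ↦ AAA
    B ↦ ABC
    C ↦ A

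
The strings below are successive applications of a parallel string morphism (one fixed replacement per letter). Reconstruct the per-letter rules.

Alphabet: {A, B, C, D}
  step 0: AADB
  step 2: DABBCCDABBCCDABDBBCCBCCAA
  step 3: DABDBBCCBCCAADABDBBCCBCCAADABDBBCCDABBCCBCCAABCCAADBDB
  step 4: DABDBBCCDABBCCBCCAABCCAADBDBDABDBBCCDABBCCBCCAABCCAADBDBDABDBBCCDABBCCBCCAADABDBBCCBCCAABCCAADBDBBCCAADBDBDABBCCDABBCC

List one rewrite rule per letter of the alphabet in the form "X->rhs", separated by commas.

  step 3 ⇒ step 4: DABDBBCCBCCAADABDBBCCBCCAADABDBBCCDABBCCBCCAABCCAADBDB ⇒ DAB·DB·BCC·DAB·BCC·BCC·A·A·BCC·A·A·DB·DB·DAB·DB·BCC·DAB·BCC·BCC·A·A·BCC·A·A·DB·DB·DAB·DB·BCC·DAB·BCC·BCC·A·A·DAB·DB·BCC·BCC·A·A·BCC·A·A·DB·DB·BCC·A·A·DB·DB·DAB·BCC·DAB·BCC
    A ↦ DB
    B ↦ BCC
    C ↦ A
    D ↦ DAB

A->DB, B->BCC, C->A, D->DAB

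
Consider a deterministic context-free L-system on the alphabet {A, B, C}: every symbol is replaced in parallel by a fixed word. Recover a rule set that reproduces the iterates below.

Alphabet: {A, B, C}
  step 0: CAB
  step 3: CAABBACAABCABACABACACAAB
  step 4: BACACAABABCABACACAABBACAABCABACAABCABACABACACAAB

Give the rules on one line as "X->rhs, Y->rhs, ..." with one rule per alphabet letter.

A->CA, B->AB, C->BA

  step 3 ⇒ step 4: CAABBACAABCABACABACACAAB ⇒ BA·CA·CA·AB·AB·CA·BA·CA·CA·AB·BA·CA·AB·CA·BA·CA·AB·CA·BA·CA·BA·CA·CA·AB
    A ↦ CA
    B ↦ AB
    C ↦ BA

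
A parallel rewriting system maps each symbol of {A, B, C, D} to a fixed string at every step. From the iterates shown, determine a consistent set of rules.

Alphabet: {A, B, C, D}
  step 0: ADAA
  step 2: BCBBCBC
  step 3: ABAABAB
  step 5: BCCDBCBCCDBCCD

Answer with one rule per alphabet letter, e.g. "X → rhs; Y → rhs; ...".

  step 2 ⇒ step 3: BCBBCBC ⇒ A·B·A·A·B·A·B
    B ↦ A
    C ↦ B
    A ↦ CD  (constrained at step 0)
    D ↦ C  (constrained at step 0)

A->CD, B->A, C->B, D->C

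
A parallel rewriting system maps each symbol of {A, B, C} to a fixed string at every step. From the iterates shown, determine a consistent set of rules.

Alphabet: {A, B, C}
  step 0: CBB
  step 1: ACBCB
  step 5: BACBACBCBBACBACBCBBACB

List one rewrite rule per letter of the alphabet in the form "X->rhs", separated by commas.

A->B, B->CB, C->A

  step 0 ⇒ step 1: CBB ⇒ A·CB·CB
    B ↦ CB
    C ↦ A
    A ↦ B  (constrained at step 1)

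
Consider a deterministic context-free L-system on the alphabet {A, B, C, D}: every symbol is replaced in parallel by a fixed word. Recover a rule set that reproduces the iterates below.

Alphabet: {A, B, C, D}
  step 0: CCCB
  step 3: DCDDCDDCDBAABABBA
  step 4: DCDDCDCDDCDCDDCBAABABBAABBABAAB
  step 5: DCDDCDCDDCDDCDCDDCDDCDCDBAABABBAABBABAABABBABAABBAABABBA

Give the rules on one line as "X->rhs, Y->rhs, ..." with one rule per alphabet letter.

A->AB, B->BA, C->D, D->DC

  step 4 ⇒ step 5: DCDDCDCDDCDCDDCBAABABBAABBABAAB ⇒ DC·D·DC·DC·D·DC·D·DC·DC·D·DC·D·DC·DC·D·BA·AB·AB·BA·AB·BA·BA·AB·AB·BA·BA·AB·BA·AB·AB·BA
    A ↦ AB
    B ↦ BA
    C ↦ D
    D ↦ DC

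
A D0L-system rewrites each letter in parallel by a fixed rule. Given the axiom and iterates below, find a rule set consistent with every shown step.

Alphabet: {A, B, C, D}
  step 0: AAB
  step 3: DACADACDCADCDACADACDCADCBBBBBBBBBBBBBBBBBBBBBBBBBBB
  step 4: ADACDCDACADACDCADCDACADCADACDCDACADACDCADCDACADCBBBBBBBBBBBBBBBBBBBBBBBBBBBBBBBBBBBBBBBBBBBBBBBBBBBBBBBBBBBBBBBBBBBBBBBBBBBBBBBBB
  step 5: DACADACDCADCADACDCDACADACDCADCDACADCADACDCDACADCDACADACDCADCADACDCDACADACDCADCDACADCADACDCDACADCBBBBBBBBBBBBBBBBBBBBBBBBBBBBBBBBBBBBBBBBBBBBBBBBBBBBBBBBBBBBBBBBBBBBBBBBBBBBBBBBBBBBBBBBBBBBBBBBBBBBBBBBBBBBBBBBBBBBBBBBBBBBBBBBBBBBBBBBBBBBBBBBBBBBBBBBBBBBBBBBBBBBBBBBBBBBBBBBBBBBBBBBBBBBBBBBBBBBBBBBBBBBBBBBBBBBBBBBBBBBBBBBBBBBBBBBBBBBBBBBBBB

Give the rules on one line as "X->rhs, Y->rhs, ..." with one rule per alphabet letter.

  step 4 ⇒ step 5: ADACDCDACADACDCADCDACADCADACDCDACADACDCADCDACADCBBBBBBBBBBBBBBBBBBBBBBBBBBBBBBBBBBBBBBBBBBBBBBBBBBBBBBBBBBBBBBBBBBBBBBBBBBBBBBBBB ⇒ DAC·A·DAC·DC·A·DC·A·DAC·DC·DAC·A·DAC·DC·A·DC·DAC·A·DC·A·DAC·DC·DAC·A·DC·DAC·A·DAC·DC·A·DC·A·DAC·DC·DAC·A·DAC·DC·A·DC·DAC·A·DC·A·DAC·DC·DAC·A·DC·BBB·BBB·BBB·BBB·BBB·BBB·BBB·BBB·BBB·BBB·BBB·BBB·BBB·BBB·BBB·BBB·BBB·BBB·BBB·BBB·BBB·BBB·BBB·BBB·BBB·BBB·BBB·BBB·BBB·BBB·BBB·BBB·BBB·BBB·BBB·BBB·BBB·BBB·BBB·BBB·BBB·BBB·BBB·BBB·BBB·BBB·BBB·BBB·BBB·BBB·BBB·BBB·BBB·BBB·BBB·BBB·BBB·BBB·BBB·BBB·BBB·BBB·BBB·BBB·BBB·BBB·BBB·BBB·BBB·BBB·BBB·BBB·BBB·BBB·BBB·BBB·BBB·BBB·BBB·BBB·BBB
    A ↦ DAC
    B ↦ BBB
    C ↦ DC
    D ↦ A

A->DAC, B->BBB, C->DC, D->A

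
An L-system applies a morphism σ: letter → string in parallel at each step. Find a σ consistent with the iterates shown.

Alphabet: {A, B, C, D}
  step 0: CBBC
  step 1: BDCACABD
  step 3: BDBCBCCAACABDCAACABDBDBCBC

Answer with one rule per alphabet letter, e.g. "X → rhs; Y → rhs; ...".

A->BC, B->CA, C->BD, D->A

  step 0 ⇒ step 1: CBBC ⇒ BD·CA·CA·BD
    B ↦ CA
    C ↦ BD
    A ↦ BC  (constrained at step 1)
    D ↦ A  (constrained at step 1)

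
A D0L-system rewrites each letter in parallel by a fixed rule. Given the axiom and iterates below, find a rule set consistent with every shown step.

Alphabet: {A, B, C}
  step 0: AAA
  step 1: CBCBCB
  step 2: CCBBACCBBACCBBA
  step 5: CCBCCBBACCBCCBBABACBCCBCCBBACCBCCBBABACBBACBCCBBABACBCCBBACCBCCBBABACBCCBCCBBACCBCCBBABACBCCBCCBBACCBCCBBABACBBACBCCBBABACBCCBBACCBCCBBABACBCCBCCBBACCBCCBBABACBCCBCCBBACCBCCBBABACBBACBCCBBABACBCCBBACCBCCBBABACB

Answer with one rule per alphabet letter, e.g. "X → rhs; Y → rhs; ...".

A->CB, B->BA, C->CCB

  step 1 ⇒ step 2: CBCBCB ⇒ CCB·BA·CCB·BA·CCB·BA
    B ↦ BA
    C ↦ CCB
  step 0 ⇒ step 1: AAA ⇒ CB·CB·CB
    A ↦ CB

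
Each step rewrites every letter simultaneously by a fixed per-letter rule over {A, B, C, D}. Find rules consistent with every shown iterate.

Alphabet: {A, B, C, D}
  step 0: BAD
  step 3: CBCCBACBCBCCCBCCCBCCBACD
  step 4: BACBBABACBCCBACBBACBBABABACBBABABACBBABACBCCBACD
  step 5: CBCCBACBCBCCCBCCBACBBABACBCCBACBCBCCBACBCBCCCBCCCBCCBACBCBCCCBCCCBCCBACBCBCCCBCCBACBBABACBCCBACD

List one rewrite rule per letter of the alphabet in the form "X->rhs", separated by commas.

A->CC, B->CB, C->BA, D->CD

  step 4 ⇒ step 5: BACBBABACBCCBACBBACBBABABACBBABABACBBABACBCCBACD ⇒ CB·CC·BA·CB·CB·CC·CB·CC·BA·CB·BA·BA·CB·CC·BA·CB·CB·CC·BA·CB·CB·CC·CB·CC·CB·CC·BA·CB·CB·CC·CB·CC·CB·CC·BA·CB·CB·CC·CB·CC·BA·CB·BA·BA·CB·CC·BA·CD
    A ↦ CC
    B ↦ CB
    C ↦ BA
    D ↦ CD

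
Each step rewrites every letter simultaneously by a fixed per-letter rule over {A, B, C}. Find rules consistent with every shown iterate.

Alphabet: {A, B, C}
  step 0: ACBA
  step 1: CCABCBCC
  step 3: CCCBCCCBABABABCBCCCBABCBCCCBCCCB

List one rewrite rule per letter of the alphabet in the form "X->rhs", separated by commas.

A->CC, B->CB, C->AB

  step 0 ⇒ step 1: ACBA ⇒ CC·AB·CB·CC
    A ↦ CC
    B ↦ CB
    C ↦ AB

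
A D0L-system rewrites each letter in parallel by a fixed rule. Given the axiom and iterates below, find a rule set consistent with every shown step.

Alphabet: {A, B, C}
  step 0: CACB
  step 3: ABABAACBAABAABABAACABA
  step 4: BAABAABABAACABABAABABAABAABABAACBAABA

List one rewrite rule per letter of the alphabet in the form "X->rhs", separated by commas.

  step 3 ⇒ step 4: ABABAACBAABAABABAACABA ⇒ BA·A·BA·A·BA·BA·AC·A·BA·BA·A·BA·BA·A·BA·A·BA·BA·AC·BA·A·BA
    A ↦ BA
    B ↦ A
    C ↦ AC

A->BA, B->A, C->AC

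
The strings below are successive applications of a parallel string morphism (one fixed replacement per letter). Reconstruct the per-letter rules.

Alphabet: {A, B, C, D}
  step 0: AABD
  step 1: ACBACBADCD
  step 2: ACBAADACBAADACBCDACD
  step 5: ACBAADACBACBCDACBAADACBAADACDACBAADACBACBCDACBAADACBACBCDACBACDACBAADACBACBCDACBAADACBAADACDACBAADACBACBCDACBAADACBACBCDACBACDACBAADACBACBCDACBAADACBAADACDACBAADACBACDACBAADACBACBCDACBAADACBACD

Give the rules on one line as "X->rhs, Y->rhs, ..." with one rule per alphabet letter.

A->ACB, B->AD, C->A, D->CD

  step 1 ⇒ step 2: ACBACBADCD ⇒ ACB·A·AD·ACB·A·AD·ACB·CD·A·CD
    A ↦ ACB
    B ↦ AD
    C ↦ A
    D ↦ CD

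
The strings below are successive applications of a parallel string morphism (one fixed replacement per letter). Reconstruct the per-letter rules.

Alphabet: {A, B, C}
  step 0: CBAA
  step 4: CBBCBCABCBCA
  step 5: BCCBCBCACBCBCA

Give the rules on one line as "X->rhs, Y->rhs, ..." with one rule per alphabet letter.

A->CA, B->C, C->B

  step 4 ⇒ step 5: CBBCBCABCBCA ⇒ B·C·C·B·C·B·CA·C·B·C·B·CA
    A ↦ CA
    B ↦ C
    C ↦ B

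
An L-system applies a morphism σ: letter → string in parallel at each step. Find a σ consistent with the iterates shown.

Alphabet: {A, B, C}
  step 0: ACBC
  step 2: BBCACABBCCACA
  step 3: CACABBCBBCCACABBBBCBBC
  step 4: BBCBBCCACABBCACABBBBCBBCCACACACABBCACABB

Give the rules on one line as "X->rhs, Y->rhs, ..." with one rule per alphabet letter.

  step 3 ⇒ step 4: CACABBCBBCCACABBBBCBBC ⇒ BB·C·BB·C·CA·CA·BB·CA·CA·BB·BB·C·BB·C·CA·CA·CA·CA·BB·CA·CA·BB
    A ↦ C
    B ↦ CA
    C ↦ BB

A->C, B->CA, C->BB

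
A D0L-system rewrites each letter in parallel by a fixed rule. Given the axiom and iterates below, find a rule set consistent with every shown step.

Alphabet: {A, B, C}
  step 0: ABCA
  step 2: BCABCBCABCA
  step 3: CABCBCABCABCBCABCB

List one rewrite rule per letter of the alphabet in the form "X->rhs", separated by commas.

  step 2 ⇒ step 3: BCABCBCABCA ⇒ CA·B·CB·CA·B·CA·B·CB·CA·B·CB
    A ↦ CB
    B ↦ CA
    C ↦ B

A->CB, B->CA, C->B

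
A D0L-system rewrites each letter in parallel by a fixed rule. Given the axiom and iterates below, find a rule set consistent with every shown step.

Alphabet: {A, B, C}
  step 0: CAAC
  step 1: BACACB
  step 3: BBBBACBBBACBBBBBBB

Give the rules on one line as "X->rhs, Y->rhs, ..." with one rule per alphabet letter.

  step 0 ⇒ step 1: CAAC ⇒ B·AC·AC·B
    A ↦ AC
    C ↦ B
    B ↦ BB  (constrained at step 1)

A->AC, B->BB, C->B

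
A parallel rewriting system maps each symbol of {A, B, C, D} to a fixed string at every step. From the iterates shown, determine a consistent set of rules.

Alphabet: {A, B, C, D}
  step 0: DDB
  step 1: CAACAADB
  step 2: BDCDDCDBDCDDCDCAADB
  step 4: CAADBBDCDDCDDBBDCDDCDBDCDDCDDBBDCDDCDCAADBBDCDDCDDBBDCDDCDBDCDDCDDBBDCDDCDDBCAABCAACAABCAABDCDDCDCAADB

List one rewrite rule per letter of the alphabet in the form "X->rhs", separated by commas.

  step 1 ⇒ step 2: CAACAADB ⇒ B·DCD·DCD·B·DCD·DCD·CAA·DB
    A ↦ DCD
    B ↦ DB
    C ↦ B
    D ↦ CAA

A->DCD, B->DB, C->B, D->CAA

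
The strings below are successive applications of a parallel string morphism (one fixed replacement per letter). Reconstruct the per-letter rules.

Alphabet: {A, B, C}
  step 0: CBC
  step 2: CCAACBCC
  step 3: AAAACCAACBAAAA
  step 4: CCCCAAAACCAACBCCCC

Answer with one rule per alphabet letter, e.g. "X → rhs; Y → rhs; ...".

  step 3 ⇒ step 4: AAAACCAACBAAAA ⇒ C·C·C·C·AA·AA·C·C·AA·CB·C·C·C·C
    A ↦ C
    B ↦ CB
    C ↦ AA

A->C, B->CB, C->AA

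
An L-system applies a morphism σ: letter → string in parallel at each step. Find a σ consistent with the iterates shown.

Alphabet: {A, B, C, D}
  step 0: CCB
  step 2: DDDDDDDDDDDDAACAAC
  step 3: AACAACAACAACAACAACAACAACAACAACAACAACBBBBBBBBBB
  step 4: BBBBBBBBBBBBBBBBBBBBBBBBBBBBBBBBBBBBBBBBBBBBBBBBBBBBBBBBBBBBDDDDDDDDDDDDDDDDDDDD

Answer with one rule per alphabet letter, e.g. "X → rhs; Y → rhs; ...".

A->B, B->DD, C->BBB, D->AAC

  step 3 ⇒ step 4: AACAACAACAACAACAACAACAACAACAACAACAACBBBBBBBBBB ⇒ B·B·BBB·B·B·BBB·B·B·BBB·B·B·BBB·B·B·BBB·B·B·BBB·B·B·BBB·B·B·BBB·B·B·BBB·B·B·BBB·B·B·BBB·B·B·BBB·DD·DD·DD·DD·DD·DD·DD·DD·DD·DD
    A ↦ B
    B ↦ DD
    C ↦ BBB
  step 2 ⇒ step 3: DDDDDDDDDDDDAACAAC ⇒ AAC·AAC·AAC·AAC·AAC·AAC·AAC·AAC·AAC·AAC·AAC·AAC·B·B·BBB·B·B·BBB
    D ↦ AAC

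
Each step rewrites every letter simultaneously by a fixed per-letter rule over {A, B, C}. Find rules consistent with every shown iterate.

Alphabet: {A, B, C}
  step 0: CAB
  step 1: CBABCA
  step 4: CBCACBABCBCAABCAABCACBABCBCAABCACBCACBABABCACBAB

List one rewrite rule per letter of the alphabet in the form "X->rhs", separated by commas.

A->AB, B->CA, C->CB

  step 0 ⇒ step 1: CAB ⇒ CB·AB·CA
    A ↦ AB
    B ↦ CA
    C ↦ CB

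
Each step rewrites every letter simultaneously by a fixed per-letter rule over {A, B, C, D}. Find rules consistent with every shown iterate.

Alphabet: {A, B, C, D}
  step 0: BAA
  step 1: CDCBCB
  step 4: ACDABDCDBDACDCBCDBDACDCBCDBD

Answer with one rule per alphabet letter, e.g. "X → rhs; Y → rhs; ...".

A->CB, B->CD, C->A, D->BD

  step 0 ⇒ step 1: BAA ⇒ CD·CB·CB
    A ↦ CB
    B ↦ CD
    C ↦ A  (constrained at step 1)
    D ↦ BD  (constrained at step 1)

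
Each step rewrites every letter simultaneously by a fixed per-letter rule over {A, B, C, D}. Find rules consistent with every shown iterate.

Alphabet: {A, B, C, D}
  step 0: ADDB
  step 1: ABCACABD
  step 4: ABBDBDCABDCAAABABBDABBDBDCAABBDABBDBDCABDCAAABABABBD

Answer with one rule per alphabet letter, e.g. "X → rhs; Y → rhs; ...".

A->AB, B->BD, C->A, D->CA

  step 0 ⇒ step 1: ADDB ⇒ AB·CA·CA·BD
    A ↦ AB
    B ↦ BD
    D ↦ CA
    C ↦ A  (constrained at step 1)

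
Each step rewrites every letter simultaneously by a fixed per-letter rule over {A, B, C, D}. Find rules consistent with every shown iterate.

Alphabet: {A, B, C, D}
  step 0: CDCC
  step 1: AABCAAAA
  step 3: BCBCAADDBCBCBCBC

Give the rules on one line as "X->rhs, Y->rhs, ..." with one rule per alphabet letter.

A->D, B->C, C->AA, D->BC

  step 0 ⇒ step 1: CDCC ⇒ AA·BC·AA·AA
    C ↦ AA
    D ↦ BC
    A ↦ D  (constrained at step 1)
    B ↦ C  (constrained at step 1)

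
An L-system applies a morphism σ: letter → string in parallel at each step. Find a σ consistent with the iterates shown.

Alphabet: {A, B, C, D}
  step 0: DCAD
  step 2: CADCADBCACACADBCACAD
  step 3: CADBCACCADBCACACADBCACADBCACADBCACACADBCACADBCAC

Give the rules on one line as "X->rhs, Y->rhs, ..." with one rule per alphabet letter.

A->BCA, B->A, C->CAD, D->C

  step 2 ⇒ step 3: CADCADBCACACADBCACAD ⇒ CAD·BCA·C·CAD·BCA·C·A·CAD·BCA·CAD·BCA·CAD·BCA·C·A·CAD·BCA·CAD·BCA·C
    A ↦ BCA
    B ↦ A
    C ↦ CAD
    D ↦ C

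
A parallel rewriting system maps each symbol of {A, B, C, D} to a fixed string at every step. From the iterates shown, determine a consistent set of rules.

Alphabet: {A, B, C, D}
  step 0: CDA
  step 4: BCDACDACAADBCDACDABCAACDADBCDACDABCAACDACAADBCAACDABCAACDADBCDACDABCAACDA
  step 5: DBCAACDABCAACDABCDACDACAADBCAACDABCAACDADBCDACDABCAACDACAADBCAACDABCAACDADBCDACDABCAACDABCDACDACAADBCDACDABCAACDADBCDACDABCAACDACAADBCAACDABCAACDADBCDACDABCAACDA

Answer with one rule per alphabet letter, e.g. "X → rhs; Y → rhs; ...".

A->CDA, B->D, C->B, D->CAA

  step 4 ⇒ step 5: BCDACDACAADBCDACDABCAACDADBCDACDABCAACDACAADBCAACDABCAACDADBCDACDABCAACDA ⇒ D·B·CAA·CDA·B·CAA·CDA·B·CDA·CDA·CAA·D·B·CAA·CDA·B·CAA·CDA·D·B·CDA·CDA·B·CAA·CDA·CAA·D·B·CAA·CDA·B·CAA·CDA·D·B·CDA·CDA·B·CAA·CDA·B·CDA·CDA·CAA·D·B·CDA·CDA·B·CAA·CDA·D·B·CDA·CDA·B·CAA·CDA·CAA·D·B·CAA·CDA·B·CAA·CDA·D·B·CDA·CDA·B·CAA·CDA
    A ↦ CDA
    B ↦ D
    C ↦ B
    D ↦ CAA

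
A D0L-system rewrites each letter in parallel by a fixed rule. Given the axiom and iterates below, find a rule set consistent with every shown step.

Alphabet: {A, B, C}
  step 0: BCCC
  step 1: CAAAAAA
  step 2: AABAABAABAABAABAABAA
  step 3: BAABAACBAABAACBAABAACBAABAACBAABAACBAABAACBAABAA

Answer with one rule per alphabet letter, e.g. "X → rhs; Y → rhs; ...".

A->BAA, B->C, C->AA

  step 2 ⇒ step 3: AABAABAABAABAABAABAA ⇒ BAA·BAA·C·BAA·BAA·C·BAA·BAA·C·BAA·BAA·C·BAA·BAA·C·BAA·BAA·C·BAA·BAA
    A ↦ BAA
    B ↦ C
  step 0 ⇒ step 1: BCCC ⇒ C·AA·AA·AA
    C ↦ AA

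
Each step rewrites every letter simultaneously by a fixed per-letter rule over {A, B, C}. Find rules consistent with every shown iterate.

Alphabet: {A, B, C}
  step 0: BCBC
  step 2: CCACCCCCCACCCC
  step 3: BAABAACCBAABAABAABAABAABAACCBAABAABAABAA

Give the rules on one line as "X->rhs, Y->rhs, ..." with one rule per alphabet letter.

A->CC, B->A, C->BAA

  step 2 ⇒ step 3: CCACCCCCCACCCC ⇒ BAA·BAA·CC·BAA·BAA·BAA·BAA·BAA·BAA·CC·BAA·BAA·BAA·BAA
    A ↦ CC
    C ↦ BAA
    B ↦ A  (constrained at step 0)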